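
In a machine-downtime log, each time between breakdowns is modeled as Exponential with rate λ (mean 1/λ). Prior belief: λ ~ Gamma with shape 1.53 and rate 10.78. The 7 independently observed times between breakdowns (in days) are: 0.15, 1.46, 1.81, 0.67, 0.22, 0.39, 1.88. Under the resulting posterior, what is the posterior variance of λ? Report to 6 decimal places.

With a Gamma(shape α, rate β) prior on the exponential rate λ, the posterior after n observations with total T = Σxᵢ is Gamma(α+n, β+T).
Sum of observations T = 6.58 days; n = 7.
Posterior: Gamma(1.53+7, 10.78+6.58) = Gamma(8.53, 17.36).
Var = α/β² = 0.028304.

0.028304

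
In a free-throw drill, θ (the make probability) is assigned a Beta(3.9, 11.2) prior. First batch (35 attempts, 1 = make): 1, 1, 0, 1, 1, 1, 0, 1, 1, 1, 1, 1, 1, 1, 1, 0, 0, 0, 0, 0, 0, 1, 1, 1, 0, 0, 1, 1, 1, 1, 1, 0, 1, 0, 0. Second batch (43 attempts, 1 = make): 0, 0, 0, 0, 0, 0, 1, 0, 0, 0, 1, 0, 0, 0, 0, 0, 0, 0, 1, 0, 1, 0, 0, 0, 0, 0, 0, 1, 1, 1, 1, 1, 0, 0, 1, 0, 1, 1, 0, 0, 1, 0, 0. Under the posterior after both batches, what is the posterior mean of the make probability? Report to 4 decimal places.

The Beta prior is conjugate to a Binomial/Bernoulli likelihood; the update adds successes to α and failures to β.
After batch 1: Beta(3.9+22, 11.2+13) = Beta(25.9, 24.2).
After batch 2: Beta(25.9+13, 24.2+30) = Beta(38.9, 54.2).
Posterior mean = α/(α+β) = 38.9/93.1 = 0.4178.

0.4178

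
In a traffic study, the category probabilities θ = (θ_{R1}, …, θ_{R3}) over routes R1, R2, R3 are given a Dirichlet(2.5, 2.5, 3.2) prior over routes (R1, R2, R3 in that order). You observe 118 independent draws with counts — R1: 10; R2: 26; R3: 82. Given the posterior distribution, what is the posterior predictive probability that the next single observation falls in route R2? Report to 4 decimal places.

0.2258

The Dirichlet prior is conjugate to the Multinomial likelihood: each posterior αⱼ = prior αⱼ + observed count nⱼ.
Posterior concentration: (12.5, 28.5, 85.2), total = 126.2.
P(next = R2 | data) = α_{R2}/Σα = 0.2258.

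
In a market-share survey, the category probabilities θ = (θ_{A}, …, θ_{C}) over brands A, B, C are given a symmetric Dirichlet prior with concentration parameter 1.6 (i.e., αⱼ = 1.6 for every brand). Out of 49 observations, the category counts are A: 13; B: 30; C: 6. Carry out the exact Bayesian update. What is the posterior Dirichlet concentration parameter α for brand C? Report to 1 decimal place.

The Dirichlet prior is conjugate to the Multinomial likelihood: each posterior αⱼ = prior αⱼ + observed count nⱼ.
Posterior concentration: (14.6, 31.6, 7.6), total = 53.8.
α_{C} = 1.6 + 6 = 7.6.

7.6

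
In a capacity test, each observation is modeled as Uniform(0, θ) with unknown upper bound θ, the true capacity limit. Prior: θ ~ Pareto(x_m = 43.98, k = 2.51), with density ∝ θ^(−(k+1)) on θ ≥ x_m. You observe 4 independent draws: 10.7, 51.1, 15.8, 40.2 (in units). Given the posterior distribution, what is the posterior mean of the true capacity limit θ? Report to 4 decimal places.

A Pareto(scale x_m, shape k) prior on the upper bound θ of Uniform(0, θ) is conjugate: posterior is Pareto(max(x_m, max xᵢ), k + n).
Sample maximum = 51.1; prior scale x_m = 43.98 → posterior scale = max = 51.10.
Posterior shape = 2.51 + 4 = 6.51.
E[θ|data] = k·x_m/(k−1) = 6.51·51.10/5.51 = 60.3740.

60.3740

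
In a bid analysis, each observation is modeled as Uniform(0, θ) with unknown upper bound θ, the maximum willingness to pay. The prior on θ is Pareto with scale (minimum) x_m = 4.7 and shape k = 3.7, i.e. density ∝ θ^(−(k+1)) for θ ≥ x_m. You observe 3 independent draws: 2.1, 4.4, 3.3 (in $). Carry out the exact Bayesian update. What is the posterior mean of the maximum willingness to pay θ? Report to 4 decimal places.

5.5246

A Pareto(scale x_m, shape k) prior on the upper bound θ of Uniform(0, θ) is conjugate: posterior is Pareto(max(x_m, max xᵢ), k + n).
Sample maximum = 4.4; prior scale x_m = 4.7 → posterior scale = max = 4.7.
Posterior shape = 3.7 + 3 = 6.7.
E[θ|data] = k·x_m/(k−1) = 6.7·4.7/5.7 = 5.5246.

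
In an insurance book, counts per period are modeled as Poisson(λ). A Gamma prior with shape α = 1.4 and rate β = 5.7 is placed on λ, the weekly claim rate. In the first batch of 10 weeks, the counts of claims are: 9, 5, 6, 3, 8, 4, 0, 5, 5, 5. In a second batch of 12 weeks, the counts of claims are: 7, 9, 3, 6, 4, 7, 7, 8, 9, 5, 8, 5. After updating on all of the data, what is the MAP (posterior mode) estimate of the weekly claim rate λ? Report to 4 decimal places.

4.6354

With a Gamma(shape α, rate β) prior, the Poisson likelihood is conjugate: the posterior is Gamma(α + ΣXᵢ, β + n).
Batch 1: sum of counts S = 50 over n = 10 weeks.
After batch 1: Gamma(α+S, β+n) = Gamma(1.4+50, 5.7+10) = Gamma(51.4, 15.7).
Batch 2: sum of counts S = 78 over n = 12 weeks.
After batch 2: Gamma(α+S, β+n) = Gamma(51.4+78, 15.7+12) = Gamma(129.4, 27.7).
Mode of Gamma(α,β) for α≥1 is (α−1)/β = 128.4/27.7 = 4.6354.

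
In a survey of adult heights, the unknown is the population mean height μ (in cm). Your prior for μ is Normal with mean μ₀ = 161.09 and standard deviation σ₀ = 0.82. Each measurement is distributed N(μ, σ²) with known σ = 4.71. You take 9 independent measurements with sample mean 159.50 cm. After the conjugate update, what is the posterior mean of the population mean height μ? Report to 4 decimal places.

For Normal data with known variance σ², a Normal(μ₀, σ₀²) prior on μ is conjugate. Posterior precision = 1/σ₀² + n/σ²; posterior mean is the precision-weighted average of μ₀ and x̄.
n·x̄ = 9·159.50 = 1435.5.
σ₀² = 0.82² = 0.6724, σ² = 4.71² = 22.1841; σ² + n·σ₀² = 22.1841 + 9·0.6724 = 28.2357.
Posterior mean = (μ₀/σ₀² + n·x̄/σ²)/(1/σ₀² + n/σ²) = (σ²·μ₀ + σ₀²·n·x̄)/(σ² + n·σ₀²) = (22.1841·161.09 + 0.6724·1435.5)/28.2357 = 4538.866869/28.2357 = 160.7492.

160.7492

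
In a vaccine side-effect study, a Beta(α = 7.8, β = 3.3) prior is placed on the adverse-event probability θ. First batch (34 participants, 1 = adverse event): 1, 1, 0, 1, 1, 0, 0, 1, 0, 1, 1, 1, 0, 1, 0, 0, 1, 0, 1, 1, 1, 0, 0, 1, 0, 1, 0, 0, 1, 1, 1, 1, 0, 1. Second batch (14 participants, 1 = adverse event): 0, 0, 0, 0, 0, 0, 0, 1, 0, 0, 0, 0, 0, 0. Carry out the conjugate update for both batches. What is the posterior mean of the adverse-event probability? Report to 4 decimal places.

The Beta prior is conjugate to a Binomial/Bernoulli likelihood; the update adds successes to α and failures to β.
After batch 1: Beta(7.8+20, 3.3+14) = Beta(27.8, 17.3).
After batch 2: Beta(27.8+1, 17.3+13) = Beta(28.8, 30.3).
Posterior mean = α/(α+β) = 28.8/59.1 = 0.4873.

0.4873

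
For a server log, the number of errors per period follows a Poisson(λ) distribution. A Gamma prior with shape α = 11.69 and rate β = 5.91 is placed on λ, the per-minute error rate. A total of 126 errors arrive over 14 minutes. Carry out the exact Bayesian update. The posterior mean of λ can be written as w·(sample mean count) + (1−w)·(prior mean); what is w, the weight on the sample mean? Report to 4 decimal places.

With a Gamma(shape α, rate β) prior, the Poisson likelihood is conjugate: the posterior is Gamma(α + ΣXᵢ, β + n).
Posterior mean = (α₀+S)/(β₀+n) = [n/(β₀+n)]·(S/n) + [β₀/(β₀+n)]·(α₀/β₀), so only n and β₀ enter the weight.
Weight on data w = n/(β₀+n) = 14/(5.91+14) = 14/19.91 = 0.7032.

0.7032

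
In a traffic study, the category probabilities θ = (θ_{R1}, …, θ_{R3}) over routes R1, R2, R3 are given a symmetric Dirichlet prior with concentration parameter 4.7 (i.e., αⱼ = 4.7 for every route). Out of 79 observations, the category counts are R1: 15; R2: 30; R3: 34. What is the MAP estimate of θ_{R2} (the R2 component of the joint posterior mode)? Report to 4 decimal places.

0.3740

The Dirichlet prior is conjugate to the Multinomial likelihood: each posterior αⱼ = prior αⱼ + observed count nⱼ.
Posterior concentration: (19.7, 34.7, 38.7), total = 93.1.
Joint mode component: (α_{R2}−1)/(Σα−K) = 33.7/90.1 = 0.3740.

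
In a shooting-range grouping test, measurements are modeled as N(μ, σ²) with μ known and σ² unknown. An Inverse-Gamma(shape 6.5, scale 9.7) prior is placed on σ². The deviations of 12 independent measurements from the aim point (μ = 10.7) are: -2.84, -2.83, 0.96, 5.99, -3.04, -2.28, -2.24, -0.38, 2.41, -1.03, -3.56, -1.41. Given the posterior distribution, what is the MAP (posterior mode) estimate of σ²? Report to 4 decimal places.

4.2003

With known mean μ and an Inverse-Gamma(α, β) prior on σ², the Normal likelihood is conjugate: posterior is Inv-Gamma(α + n/2, β + Σ(xᵢ−μ)²/2).
Σ(xᵢ−μ)² = (-2.84)² + (-2.83)² + (0.96)² + (5.99)² + (-3.04)² + (-2.28)² + (-2.24)² + (-0.38)² + (2.41)² + (-1.03)² + (-3.56)² + (-1.41)² = 94.0089.
Posterior: Inv-Gamma(6.5 + 12/2, 9.7 + 94.0089/2) = Inv-Gamma(12.50, 56.70445).
Mode = β/(α+1) = 56.70445/13.50 = 4.2003.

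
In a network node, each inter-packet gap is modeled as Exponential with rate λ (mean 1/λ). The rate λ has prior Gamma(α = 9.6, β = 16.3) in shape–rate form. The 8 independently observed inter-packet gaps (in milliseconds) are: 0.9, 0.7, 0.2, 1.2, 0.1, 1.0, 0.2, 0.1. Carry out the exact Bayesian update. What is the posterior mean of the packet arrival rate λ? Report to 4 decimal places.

With a Gamma(shape α, rate β) prior on the exponential rate λ, the posterior after n observations with total T = Σxᵢ is Gamma(α+n, β+T).
Sum of observations T = 4.4 milliseconds; n = 8.
Posterior: Gamma(9.6+8, 16.3+4.4) = Gamma(17.6, 20.7).
Posterior mean of λ = α/β = 17.6/20.7 = 0.8502.

0.8502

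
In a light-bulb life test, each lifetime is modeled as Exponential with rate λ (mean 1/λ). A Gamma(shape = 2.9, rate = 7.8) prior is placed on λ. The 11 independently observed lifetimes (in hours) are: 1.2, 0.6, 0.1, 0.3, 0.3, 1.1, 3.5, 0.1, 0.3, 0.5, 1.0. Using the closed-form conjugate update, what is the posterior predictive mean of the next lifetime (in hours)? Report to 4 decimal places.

With a Gamma(shape α, rate β) prior on the exponential rate λ, the posterior after n observations with total T = Σxᵢ is Gamma(α+n, β+T).
Sum of observations T = 9.0 hours; n = 11.
Posterior: Gamma(2.9+11, 7.8+9.0) = Gamma(13.9, 16.8).
The predictive distribution for the next observation is Lomax; its mean is β/(α−1) = 16.8/12.9 = 1.3023.

1.3023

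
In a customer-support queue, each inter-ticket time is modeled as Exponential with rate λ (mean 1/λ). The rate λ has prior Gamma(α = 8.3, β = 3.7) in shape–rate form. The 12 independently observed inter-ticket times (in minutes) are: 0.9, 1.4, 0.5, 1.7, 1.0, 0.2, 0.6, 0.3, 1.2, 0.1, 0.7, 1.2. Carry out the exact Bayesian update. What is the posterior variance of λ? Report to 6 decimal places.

0.111385

With a Gamma(shape α, rate β) prior on the exponential rate λ, the posterior after n observations with total T = Σxᵢ is Gamma(α+n, β+T).
Sum of observations T = 9.8 minutes; n = 12.
Posterior: Gamma(8.3+12, 3.7+9.8) = Gamma(20.3, 13.5).
Var = α/β² = 0.111385.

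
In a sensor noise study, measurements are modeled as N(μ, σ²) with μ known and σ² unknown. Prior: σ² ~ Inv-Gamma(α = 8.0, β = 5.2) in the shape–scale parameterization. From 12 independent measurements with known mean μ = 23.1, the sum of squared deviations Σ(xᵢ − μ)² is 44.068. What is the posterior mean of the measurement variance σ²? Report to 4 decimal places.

2.0949

With known mean μ and an Inverse-Gamma(α, β) prior on σ², the Normal likelihood is conjugate: posterior is Inv-Gamma(α + n/2, β + Σ(xᵢ−μ)²/2).
Posterior: Inv-Gamma(8.0 + 12/2, 5.2 + 44.068/2) = Inv-Gamma(14.00, 27.2340).
E[σ²|data] = β/(α−1) = 27.2340/13.00 = 2.0949.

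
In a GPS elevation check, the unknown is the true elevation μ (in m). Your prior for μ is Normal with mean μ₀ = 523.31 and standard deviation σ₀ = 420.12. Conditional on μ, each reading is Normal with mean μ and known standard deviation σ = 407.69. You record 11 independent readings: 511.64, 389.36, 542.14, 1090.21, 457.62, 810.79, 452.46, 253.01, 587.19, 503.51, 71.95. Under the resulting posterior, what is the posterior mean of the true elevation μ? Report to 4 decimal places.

For Normal data with known variance σ², a Normal(μ₀, σ₀²) prior on μ is conjugate. Posterior precision = 1/σ₀² + n/σ²; posterior mean is the precision-weighted average of μ₀ and x̄.
Σxᵢ = 511.64 + 389.36 + 542.14 + 1090.21 + 457.62 + 810.79 + 452.46 + 253.01 + 587.19 + 503.51 + 71.95 = 5669.88, so n·x̄ = 5669.88.
σ₀² = 420.12² = 176500.8144, σ² = 407.69² = 166211.1361; σ² + n·σ₀² = 166211.1361 + 11·176500.8144 = 2107720.0945.
Posterior mean = (μ₀/σ₀² + n·x̄/σ²)/(1/σ₀² + n/σ²) = (σ²·μ₀ + σ₀²·n·x̄)/(σ² + n·σ₀²) = (166211.1361·523.31 + 176500.8144·5669.88)/2107720.0945 = 1087718387.182763/2107720.0945 = 516.0640.

516.0640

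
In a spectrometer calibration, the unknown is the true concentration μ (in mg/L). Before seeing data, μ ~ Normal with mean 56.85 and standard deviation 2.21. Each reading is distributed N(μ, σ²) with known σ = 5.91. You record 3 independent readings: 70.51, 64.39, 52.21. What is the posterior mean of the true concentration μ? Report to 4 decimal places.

For Normal data with known variance σ², a Normal(μ₀, σ₀²) prior on μ is conjugate. Posterior precision = 1/σ₀² + n/σ²; posterior mean is the precision-weighted average of μ₀ and x̄.
Σxᵢ = 70.51 + 64.39 + 52.21 = 187.11, so n·x̄ = 187.11.
σ₀² = 2.21² = 4.8841, σ² = 5.91² = 34.9281; σ² + n·σ₀² = 34.9281 + 3·4.8841 = 49.5804.
Posterior mean = (μ₀/σ₀² + n·x̄/σ²)/(1/σ₀² + n/σ²) = (σ²·μ₀ + σ₀²·n·x̄)/(σ² + n·σ₀²) = (34.9281·56.85 + 4.8841·187.11)/49.5804 = 2899.526436/49.5804 = 58.4813.

58.4813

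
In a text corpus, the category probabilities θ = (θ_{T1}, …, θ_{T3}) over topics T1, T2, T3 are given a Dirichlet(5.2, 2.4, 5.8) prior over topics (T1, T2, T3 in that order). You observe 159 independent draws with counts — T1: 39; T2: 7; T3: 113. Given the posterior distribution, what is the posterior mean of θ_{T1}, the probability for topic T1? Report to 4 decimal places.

The Dirichlet prior is conjugate to the Multinomial likelihood: each posterior αⱼ = prior αⱼ + observed count nⱼ.
Posterior concentration: (44.2, 9.4, 118.8), total = 172.4.
E[θ_{T1}|data] = α_{T1}/Σα = 44.2/172.4 = 0.2564.

0.2564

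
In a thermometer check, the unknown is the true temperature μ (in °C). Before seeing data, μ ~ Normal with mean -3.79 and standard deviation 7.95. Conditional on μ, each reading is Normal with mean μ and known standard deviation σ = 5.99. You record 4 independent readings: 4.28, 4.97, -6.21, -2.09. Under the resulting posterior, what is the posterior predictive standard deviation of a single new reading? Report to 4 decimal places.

6.6133

For Normal data with known variance σ², a Normal(μ₀, σ₀²) prior on μ is conjugate. Posterior precision = 1/σ₀² + n/σ²; posterior mean is the precision-weighted average of μ₀ and x̄.
σ₀² = 7.95² = 63.2025, σ² = 5.99² = 35.8801; σ² + n·σ₀² = 35.8801 + 4·63.2025 = 288.6901.
Posterior precision = 1/σ₀² + n/σ² = 1/63.2025 + 4/35.8801 = (σ² + n·σ₀²)/(σ₀²σ²) = 288.6901/(63.2025·35.8801); posterior variance σₙ² = σ₀²σ²/(σ² + n·σ₀²) = 63.2025·35.8801/288.6901 = 7.855178.
Predictive variance for one new observation = σₙ² + σ² = 63.2025·35.8801/288.6901 + 35.8801 = σ²·(σ₀² + 288.6901)/288.6901 = 35.8801·351.8926/288.6901 = 43.735278; SD = √(35.8801·351.8926/288.6901) = 6.6133.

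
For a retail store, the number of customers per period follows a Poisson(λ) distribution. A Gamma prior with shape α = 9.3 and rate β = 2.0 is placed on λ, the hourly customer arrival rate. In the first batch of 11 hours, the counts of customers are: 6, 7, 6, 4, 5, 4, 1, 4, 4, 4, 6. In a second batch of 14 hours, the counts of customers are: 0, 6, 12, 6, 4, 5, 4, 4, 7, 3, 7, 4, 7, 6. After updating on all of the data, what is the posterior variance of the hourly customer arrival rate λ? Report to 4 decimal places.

0.1856

With a Gamma(shape α, rate β) prior, the Poisson likelihood is conjugate: the posterior is Gamma(α + ΣXᵢ, β + n).
Batch 1: sum of counts S = 51 over n = 11 hours.
After batch 1: Gamma(α+S, β+n) = Gamma(9.3+51, 2.0+11) = Gamma(60.3, 13.0).
Batch 2: sum of counts S = 75 over n = 14 hours.
After batch 2: Gamma(α+S, β+n) = Gamma(60.3+75, 13.0+14) = Gamma(135.3, 27.0).
Var = α/β² = 135.3/27.0² = 0.1856.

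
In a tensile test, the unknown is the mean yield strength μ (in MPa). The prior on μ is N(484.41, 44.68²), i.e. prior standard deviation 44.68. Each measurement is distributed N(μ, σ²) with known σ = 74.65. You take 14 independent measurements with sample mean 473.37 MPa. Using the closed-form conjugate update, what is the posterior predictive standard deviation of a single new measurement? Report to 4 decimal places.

For Normal data with known variance σ², a Normal(μ₀, σ₀²) prior on μ is conjugate. Posterior precision = 1/σ₀² + n/σ²; posterior mean is the precision-weighted average of μ₀ and x̄.
σ₀² = 44.68² = 1996.3024, σ² = 74.65² = 5572.6225; σ² + n·σ₀² = 5572.6225 + 14·1996.3024 = 33520.8561.
Posterior precision = 1/σ₀² + n/σ² = 1/1996.3024 + 14/5572.6225 = (σ² + n·σ₀²)/(σ₀²σ²) = 33520.8561/(1996.3024·5572.6225); posterior variance σₙ² = σ₀²σ²/(σ² + n·σ₀²) = 1996.3024·5572.6225/33520.8561 = 331.872182.
Predictive variance for one new observation = σₙ² + σ² = 1996.3024·5572.6225/33520.8561 + 5572.6225 = σ²·(σ₀² + 33520.8561)/33520.8561 = 5572.6225·35517.1585/33520.8561 = 5904.494682; SD = √(5572.6225·35517.1585/33520.8561) = 76.8407.

76.8407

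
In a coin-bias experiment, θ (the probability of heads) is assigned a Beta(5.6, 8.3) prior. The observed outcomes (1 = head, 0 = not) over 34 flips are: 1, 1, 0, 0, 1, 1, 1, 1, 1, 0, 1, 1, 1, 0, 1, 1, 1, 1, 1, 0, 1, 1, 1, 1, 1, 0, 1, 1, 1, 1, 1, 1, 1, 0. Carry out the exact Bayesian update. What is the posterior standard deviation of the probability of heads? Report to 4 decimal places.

The Beta prior is conjugate to a Binomial/Bernoulli likelihood; the update adds successes to α and failures to β.
Posterior: Beta(α+k, β+n−k) = Beta(5.6+27, 8.3+7) = Beta(32.6, 15.3).
Var = αβ/((α+β)²(α+β+1)) = 32.6·15.3/(47.9²·48.9) = 0.00444559; SD = √0.00444559 = 0.0667.

0.0667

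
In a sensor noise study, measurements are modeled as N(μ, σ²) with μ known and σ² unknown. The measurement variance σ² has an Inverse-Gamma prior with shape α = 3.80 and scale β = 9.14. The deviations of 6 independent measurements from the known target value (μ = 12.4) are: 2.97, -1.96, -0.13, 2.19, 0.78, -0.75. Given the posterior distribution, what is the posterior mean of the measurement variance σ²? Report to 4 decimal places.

3.1833

With known mean μ and an Inverse-Gamma(α, β) prior on σ², the Normal likelihood is conjugate: posterior is Inv-Gamma(α + n/2, β + Σ(xᵢ−μ)²/2).
Σ(xᵢ−μ)² = (2.97)² + (-1.96)² + (-0.13)² + (2.19)² + (0.78)² + (-0.75)² = 18.6464.
Posterior: Inv-Gamma(3.80 + 6/2, 9.14 + 18.6464/2) = Inv-Gamma(6.80, 18.46320).
E[σ²|data] = β/(α−1) = 18.46320/5.80 = 3.1833.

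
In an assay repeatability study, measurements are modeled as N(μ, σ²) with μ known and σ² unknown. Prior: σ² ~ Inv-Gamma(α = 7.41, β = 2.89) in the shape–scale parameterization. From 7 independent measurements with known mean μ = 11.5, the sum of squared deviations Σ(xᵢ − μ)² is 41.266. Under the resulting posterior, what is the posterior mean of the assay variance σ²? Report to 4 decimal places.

With known mean μ and an Inverse-Gamma(α, β) prior on σ², the Normal likelihood is conjugate: posterior is Inv-Gamma(α + n/2, β + Σ(xᵢ−μ)²/2).
Posterior: Inv-Gamma(7.41 + 7/2, 2.89 + 41.266/2) = Inv-Gamma(10.91, 23.5230).
E[σ²|data] = β/(α−1) = 23.5230/9.91 = 2.3737.

2.3737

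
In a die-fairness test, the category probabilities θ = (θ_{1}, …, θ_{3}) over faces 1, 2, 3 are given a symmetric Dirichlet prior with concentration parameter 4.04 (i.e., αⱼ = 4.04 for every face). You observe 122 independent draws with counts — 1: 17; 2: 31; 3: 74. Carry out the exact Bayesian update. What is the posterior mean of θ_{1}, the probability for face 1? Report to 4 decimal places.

0.1569

The Dirichlet prior is conjugate to the Multinomial likelihood: each posterior αⱼ = prior αⱼ + observed count nⱼ.
Posterior concentration: (21.04, 35.04, 78.04), total = 134.12.
E[θ_{1}|data] = α_{1}/Σα = 21.04/134.12 = 0.1569.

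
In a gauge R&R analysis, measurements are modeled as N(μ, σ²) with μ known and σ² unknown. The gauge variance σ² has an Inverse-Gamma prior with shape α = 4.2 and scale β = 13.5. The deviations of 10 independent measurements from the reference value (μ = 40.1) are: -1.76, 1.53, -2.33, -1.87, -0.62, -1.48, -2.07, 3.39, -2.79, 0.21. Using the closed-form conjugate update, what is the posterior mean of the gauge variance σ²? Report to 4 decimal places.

4.1186

With known mean μ and an Inverse-Gamma(α, β) prior on σ², the Normal likelihood is conjugate: posterior is Inv-Gamma(α + n/2, β + Σ(xᵢ−μ)²/2).
Σ(xᵢ−μ)² = (-1.76)² + (1.53)² + (-2.33)² + (-1.87)² + (-0.62)² + (-1.48)² + (-2.07)² + (3.39)² + (-2.79)² + (0.21)² = 40.5443.
Posterior: Inv-Gamma(4.2 + 10/2, 13.5 + 40.5443/2) = Inv-Gamma(9.20, 33.77215).
E[σ²|data] = β/(α−1) = 33.77215/8.20 = 4.1186.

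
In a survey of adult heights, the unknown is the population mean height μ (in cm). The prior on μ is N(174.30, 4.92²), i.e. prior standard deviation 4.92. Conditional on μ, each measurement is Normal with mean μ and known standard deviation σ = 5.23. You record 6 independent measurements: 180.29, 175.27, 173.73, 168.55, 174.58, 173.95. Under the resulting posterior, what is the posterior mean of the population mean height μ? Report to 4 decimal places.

174.3799

For Normal data with known variance σ², a Normal(μ₀, σ₀²) prior on μ is conjugate. Posterior precision = 1/σ₀² + n/σ²; posterior mean is the precision-weighted average of μ₀ and x̄.
Σxᵢ = 180.29 + 175.27 + 173.73 + 168.55 + 174.58 + 173.95 = 1046.37, so n·x̄ = 1046.37.
σ₀² = 4.92² = 24.2064, σ² = 5.23² = 27.3529; σ² + n·σ₀² = 27.3529 + 6·24.2064 = 172.5913.
Posterior mean = (μ₀/σ₀² + n·x̄/σ²)/(1/σ₀² + n/σ²) = (σ²·μ₀ + σ₀²·n·x̄)/(σ² + n·σ₀²) = (27.3529·174.30 + 24.2064·1046.37)/172.5913 = 30096.461238/172.5913 = 174.3799.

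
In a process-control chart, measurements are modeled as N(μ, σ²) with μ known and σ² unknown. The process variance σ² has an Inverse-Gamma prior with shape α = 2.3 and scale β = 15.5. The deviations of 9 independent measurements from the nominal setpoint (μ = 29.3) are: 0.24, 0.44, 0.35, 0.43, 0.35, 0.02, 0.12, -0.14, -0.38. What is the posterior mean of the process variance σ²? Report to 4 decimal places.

With known mean μ and an Inverse-Gamma(α, β) prior on σ², the Normal likelihood is conjugate: posterior is Inv-Gamma(α + n/2, β + Σ(xᵢ−μ)²/2).
Σ(xᵢ−μ)² = (0.24)² + (0.44)² + (0.35)² + (0.43)² + (0.35)² + (0.02)² + (0.12)² + (-0.14)² + (-0.38)² = 0.8599.
Posterior: Inv-Gamma(2.3 + 9/2, 15.5 + 0.8599/2) = Inv-Gamma(6.80, 15.92995).
E[σ²|data] = β/(α−1) = 15.92995/5.80 = 2.7465.

2.7465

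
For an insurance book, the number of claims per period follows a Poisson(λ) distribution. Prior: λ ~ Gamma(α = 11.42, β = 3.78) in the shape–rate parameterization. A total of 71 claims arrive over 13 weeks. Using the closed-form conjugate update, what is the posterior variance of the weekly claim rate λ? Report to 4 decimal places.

With a Gamma(shape α, rate β) prior, the Poisson likelihood is conjugate: the posterior is Gamma(α + ΣXᵢ, β + n).
Posterior: Gamma(α+S, β+n) = Gamma(11.42+71, 3.78+13) = Gamma(82.42, 16.78).
Var = α/β² = 82.42/16.78² = 0.2927.

0.2927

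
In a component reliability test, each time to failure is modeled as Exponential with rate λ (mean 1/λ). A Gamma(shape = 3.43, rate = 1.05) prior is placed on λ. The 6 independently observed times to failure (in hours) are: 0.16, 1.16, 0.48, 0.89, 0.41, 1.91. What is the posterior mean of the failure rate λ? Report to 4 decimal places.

1.5561

With a Gamma(shape α, rate β) prior on the exponential rate λ, the posterior after n observations with total T = Σxᵢ is Gamma(α+n, β+T).
Sum of observations T = 5.01 hours; n = 6.
Posterior: Gamma(3.43+6, 1.05+5.01) = Gamma(9.43, 6.06).
Posterior mean of λ = α/β = 9.43/6.06 = 1.5561.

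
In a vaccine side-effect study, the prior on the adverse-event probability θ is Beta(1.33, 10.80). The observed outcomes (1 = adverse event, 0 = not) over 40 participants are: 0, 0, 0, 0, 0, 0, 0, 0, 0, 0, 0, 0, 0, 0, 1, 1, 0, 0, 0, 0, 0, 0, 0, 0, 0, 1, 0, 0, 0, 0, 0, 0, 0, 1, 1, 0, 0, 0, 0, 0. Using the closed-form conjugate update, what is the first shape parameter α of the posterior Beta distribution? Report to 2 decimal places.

The Beta prior is conjugate to a Binomial/Bernoulli likelihood; the update adds successes to α and failures to β.
Posterior: Beta(α+k, β+n−k) = Beta(1.33+5, 10.80+35) = Beta(6.33, 45.80).
Posterior α = 6.33.

6.33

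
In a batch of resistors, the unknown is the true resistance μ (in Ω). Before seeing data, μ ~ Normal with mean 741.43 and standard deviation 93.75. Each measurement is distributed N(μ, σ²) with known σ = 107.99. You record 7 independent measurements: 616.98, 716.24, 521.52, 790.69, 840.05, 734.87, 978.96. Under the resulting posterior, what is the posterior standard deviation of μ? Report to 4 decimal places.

37.4234

For Normal data with known variance σ², a Normal(μ₀, σ₀²) prior on μ is conjugate. Posterior precision = 1/σ₀² + n/σ²; posterior mean is the precision-weighted average of μ₀ and x̄.
σ₀² = 93.75² = 8789.0625, σ² = 107.99² = 11661.8401; σ² + n·σ₀² = 11661.8401 + 7·8789.0625 = 73185.2776.
Posterior precision = 1/σ₀² + n/σ² = 1/8789.0625 + 7/11661.8401 = (σ² + n·σ₀²)/(σ₀²σ²) = 73185.2776/(8789.0625·11661.8401); posterior variance σₙ² = σ₀²σ²/(σ² + n·σ₀²) = 8789.0625·11661.8401/73185.2776 = 1400.509021.
Posterior SD = √σₙ² = √(8789.0625·11661.8401/73185.2776) = 37.4234.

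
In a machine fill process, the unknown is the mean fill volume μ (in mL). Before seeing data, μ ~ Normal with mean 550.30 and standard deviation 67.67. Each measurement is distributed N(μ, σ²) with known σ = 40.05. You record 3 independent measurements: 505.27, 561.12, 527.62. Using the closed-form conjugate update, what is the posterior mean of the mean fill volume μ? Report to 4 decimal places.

For Normal data with known variance σ², a Normal(μ₀, σ₀²) prior on μ is conjugate. Posterior precision = 1/σ₀² + n/σ²; posterior mean is the precision-weighted average of μ₀ and x̄.
Σxᵢ = 505.27 + 561.12 + 527.62 = 1594.01, so n·x̄ = 1594.01.
σ₀² = 67.67² = 4579.2289, σ² = 40.05² = 1604.0025; σ² + n·σ₀² = 1604.0025 + 3·4579.2289 = 15341.6892.
Posterior mean = (μ₀/σ₀² + n·x̄/σ²)/(1/σ₀² + n/σ²) = (σ²·μ₀ + σ₀²·n·x̄)/(σ² + n·σ₀²) = (1604.0025·550.30 + 4579.2289·1594.01)/15341.6892 = 8182019.234639/15341.6892 = 533.3193.

533.3193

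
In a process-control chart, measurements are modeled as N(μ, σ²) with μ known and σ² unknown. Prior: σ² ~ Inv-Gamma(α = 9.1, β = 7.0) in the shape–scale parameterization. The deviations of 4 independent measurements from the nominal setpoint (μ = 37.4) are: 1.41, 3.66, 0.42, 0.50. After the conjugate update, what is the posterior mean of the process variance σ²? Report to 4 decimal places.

With known mean μ and an Inverse-Gamma(α, β) prior on σ², the Normal likelihood is conjugate: posterior is Inv-Gamma(α + n/2, β + Σ(xᵢ−μ)²/2).
Σ(xᵢ−μ)² = (1.41)² + (3.66)² + (0.42)² + (0.50)² = 15.8101.
Posterior: Inv-Gamma(9.1 + 4/2, 7.0 + 15.8101/2) = Inv-Gamma(11.10, 14.90505).
E[σ²|data] = β/(α−1) = 14.90505/10.10 = 1.4757.

1.4757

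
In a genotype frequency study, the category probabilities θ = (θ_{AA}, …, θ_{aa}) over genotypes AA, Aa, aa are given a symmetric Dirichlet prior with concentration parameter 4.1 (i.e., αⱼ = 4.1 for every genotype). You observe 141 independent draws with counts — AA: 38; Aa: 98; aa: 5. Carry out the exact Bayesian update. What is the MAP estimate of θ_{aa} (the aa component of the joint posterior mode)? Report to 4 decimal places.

The Dirichlet prior is conjugate to the Multinomial likelihood: each posterior αⱼ = prior αⱼ + observed count nⱼ.
Posterior concentration: (42.1, 102.1, 9.1), total = 153.3.
Joint mode component: (α_{aa}−1)/(Σα−K) = 8.1/150.3 = 0.0539.

0.0539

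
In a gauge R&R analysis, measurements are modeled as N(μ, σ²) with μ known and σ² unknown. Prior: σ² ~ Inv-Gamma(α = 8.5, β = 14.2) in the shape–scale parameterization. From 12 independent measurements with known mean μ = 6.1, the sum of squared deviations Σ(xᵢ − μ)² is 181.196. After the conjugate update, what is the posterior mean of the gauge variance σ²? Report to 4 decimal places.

7.7628

With known mean μ and an Inverse-Gamma(α, β) prior on σ², the Normal likelihood is conjugate: posterior is Inv-Gamma(α + n/2, β + Σ(xᵢ−μ)²/2).
Posterior: Inv-Gamma(8.5 + 12/2, 14.2 + 181.196/2) = Inv-Gamma(14.50, 104.7980).
E[σ²|data] = β/(α−1) = 104.7980/13.50 = 7.7628.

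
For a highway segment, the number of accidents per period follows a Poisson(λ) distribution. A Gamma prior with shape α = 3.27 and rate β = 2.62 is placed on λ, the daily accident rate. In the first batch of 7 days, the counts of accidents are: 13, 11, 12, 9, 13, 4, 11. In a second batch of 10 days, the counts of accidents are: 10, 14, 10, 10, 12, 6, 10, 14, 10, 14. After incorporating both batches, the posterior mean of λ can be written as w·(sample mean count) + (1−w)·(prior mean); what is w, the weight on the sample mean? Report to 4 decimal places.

0.8665

With a Gamma(shape α, rate β) prior, the Poisson likelihood is conjugate: the posterior is Gamma(α + ΣXᵢ, β + n).
Total number of days: n = 7 + 10 = 17.
Posterior mean = (α₀+S)/(β₀+n) = [n/(β₀+n)]·(S/n) + [β₀/(β₀+n)]·(α₀/β₀), so only n and β₀ enter the weight.
Weight on data w = n/(β₀+n) = 17/(2.62+17) = 17/19.62 = 0.8665.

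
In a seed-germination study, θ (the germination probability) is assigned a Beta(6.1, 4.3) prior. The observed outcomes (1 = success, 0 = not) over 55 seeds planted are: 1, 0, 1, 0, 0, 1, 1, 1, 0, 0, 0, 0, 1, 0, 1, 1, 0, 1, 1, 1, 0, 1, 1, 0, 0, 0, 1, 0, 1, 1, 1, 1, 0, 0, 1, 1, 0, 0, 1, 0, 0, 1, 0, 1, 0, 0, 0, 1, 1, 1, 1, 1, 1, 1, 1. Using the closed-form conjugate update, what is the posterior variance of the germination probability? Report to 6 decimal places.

0.003697

The Beta prior is conjugate to a Binomial/Bernoulli likelihood; the update adds successes to α and failures to β.
Posterior: Beta(α+k, β+n−k) = Beta(6.1+31, 4.3+24) = Beta(37.1, 28.3).
Var = αβ/((α+β)²(α+β+1)) = 37.1·28.3/(65.4²·66.4) = 0.003697.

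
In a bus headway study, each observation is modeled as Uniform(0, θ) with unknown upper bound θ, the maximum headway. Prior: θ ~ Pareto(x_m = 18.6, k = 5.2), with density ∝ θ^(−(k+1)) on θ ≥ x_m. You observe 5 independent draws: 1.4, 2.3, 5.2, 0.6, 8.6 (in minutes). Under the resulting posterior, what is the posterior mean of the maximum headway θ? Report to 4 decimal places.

20.6217

A Pareto(scale x_m, shape k) prior on the upper bound θ of Uniform(0, θ) is conjugate: posterior is Pareto(max(x_m, max xᵢ), k + n).
Sample maximum = 8.6; prior scale x_m = 18.6 → posterior scale = max = 18.6.
Posterior shape = 5.2 + 5 = 10.2.
E[θ|data] = k·x_m/(k−1) = 10.2·18.6/9.2 = 20.6217.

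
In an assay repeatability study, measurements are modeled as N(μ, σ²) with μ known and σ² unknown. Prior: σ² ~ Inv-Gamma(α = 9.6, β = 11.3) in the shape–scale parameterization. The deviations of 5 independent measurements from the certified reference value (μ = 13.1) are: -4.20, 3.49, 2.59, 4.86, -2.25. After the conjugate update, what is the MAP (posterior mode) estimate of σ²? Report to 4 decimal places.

With known mean μ and an Inverse-Gamma(α, β) prior on σ², the Normal likelihood is conjugate: posterior is Inv-Gamma(α + n/2, β + Σ(xᵢ−μ)²/2).
Σ(xᵢ−μ)² = (-4.20)² + (3.49)² + (2.59)² + (4.86)² + (-2.25)² = 65.2103.
Posterior: Inv-Gamma(9.6 + 5/2, 11.3 + 65.2103/2) = Inv-Gamma(12.10, 43.90515).
Mode = β/(α+1) = 43.90515/13.10 = 3.3515.

3.3515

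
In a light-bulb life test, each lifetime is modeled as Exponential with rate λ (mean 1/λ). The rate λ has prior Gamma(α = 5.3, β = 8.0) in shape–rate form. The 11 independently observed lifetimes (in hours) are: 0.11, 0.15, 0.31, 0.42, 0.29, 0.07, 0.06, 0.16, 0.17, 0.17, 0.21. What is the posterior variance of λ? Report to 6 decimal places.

0.159157

With a Gamma(shape α, rate β) prior on the exponential rate λ, the posterior after n observations with total T = Σxᵢ is Gamma(α+n, β+T).
Sum of observations T = 2.12 hours; n = 11.
Posterior: Gamma(5.3+11, 8.0+2.12) = Gamma(16.3, 10.12).
Var = α/β² = 0.159157.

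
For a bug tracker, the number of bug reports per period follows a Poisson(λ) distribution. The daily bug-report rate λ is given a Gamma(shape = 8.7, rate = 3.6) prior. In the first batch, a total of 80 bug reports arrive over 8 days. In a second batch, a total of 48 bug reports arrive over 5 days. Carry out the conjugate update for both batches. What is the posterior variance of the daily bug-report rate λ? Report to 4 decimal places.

0.4961

With a Gamma(shape α, rate β) prior, the Poisson likelihood is conjugate: the posterior is Gamma(α + ΣXᵢ, β + n).
After batch 1: Gamma(α+S, β+n) = Gamma(8.7+80, 3.6+8) = Gamma(88.7, 11.6).
After batch 2: Gamma(α+S, β+n) = Gamma(88.7+48, 11.6+5) = Gamma(136.7, 16.6).
Var = α/β² = 136.7/16.6² = 0.4961.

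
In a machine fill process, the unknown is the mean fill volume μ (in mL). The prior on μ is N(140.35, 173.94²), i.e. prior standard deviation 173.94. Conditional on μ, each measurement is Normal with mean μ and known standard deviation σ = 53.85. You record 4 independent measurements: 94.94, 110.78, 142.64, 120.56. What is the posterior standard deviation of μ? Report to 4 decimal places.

For Normal data with known variance σ², a Normal(μ₀, σ₀²) prior on μ is conjugate. Posterior precision = 1/σ₀² + n/σ²; posterior mean is the precision-weighted average of μ₀ and x̄.
σ₀² = 173.94² = 30255.1236, σ² = 53.85² = 2899.8225; σ² + n·σ₀² = 2899.8225 + 4·30255.1236 = 123920.3169.
Posterior precision = 1/σ₀² + n/σ² = 1/30255.1236 + 4/2899.8225 = (σ² + n·σ₀²)/(σ₀²σ²) = 123920.3169/(30255.1236·2899.8225); posterior variance σₙ² = σ₀²σ²/(σ² + n·σ₀²) = 30255.1236·2899.8225/123920.3169 = 707.991154.
Posterior SD = √σₙ² = √(30255.1236·2899.8225/123920.3169) = 26.6081.

26.6081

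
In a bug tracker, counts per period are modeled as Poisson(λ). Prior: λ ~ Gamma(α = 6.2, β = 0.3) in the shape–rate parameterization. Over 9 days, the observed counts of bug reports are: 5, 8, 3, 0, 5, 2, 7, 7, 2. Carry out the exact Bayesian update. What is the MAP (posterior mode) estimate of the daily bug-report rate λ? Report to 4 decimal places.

With a Gamma(shape α, rate β) prior, the Poisson likelihood is conjugate: the posterior is Gamma(α + ΣXᵢ, β + n).
Sum of counts S = 39 over n = 9 days.
Posterior: Gamma(α+S, β+n) = Gamma(6.2+39, 0.3+9) = Gamma(45.2, 9.3).
Mode of Gamma(α,β) for α≥1 is (α−1)/β = 44.2/9.3 = 4.7527.

4.7527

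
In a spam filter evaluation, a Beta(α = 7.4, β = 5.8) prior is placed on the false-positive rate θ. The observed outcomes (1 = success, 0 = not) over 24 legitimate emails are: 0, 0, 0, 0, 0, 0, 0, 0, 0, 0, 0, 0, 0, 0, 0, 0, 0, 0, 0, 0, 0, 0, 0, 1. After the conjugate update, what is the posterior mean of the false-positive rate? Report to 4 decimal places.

The Beta prior is conjugate to a Binomial/Bernoulli likelihood; the update adds successes to α and failures to β.
Posterior: Beta(α+k, β+n−k) = Beta(7.4+1, 5.8+23) = Beta(8.4, 28.8).
Posterior mean = α/(α+β) = 8.4/37.2 = 0.2258.

0.2258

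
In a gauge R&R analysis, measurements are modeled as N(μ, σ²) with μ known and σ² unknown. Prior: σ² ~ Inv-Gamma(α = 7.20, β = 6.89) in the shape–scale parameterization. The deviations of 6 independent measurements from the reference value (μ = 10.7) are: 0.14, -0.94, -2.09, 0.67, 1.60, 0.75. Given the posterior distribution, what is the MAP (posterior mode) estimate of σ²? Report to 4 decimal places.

1.0099

With known mean μ and an Inverse-Gamma(α, β) prior on σ², the Normal likelihood is conjugate: posterior is Inv-Gamma(α + n/2, β + Σ(xᵢ−μ)²/2).
Σ(xᵢ−μ)² = (0.14)² + (-0.94)² + (-2.09)² + (0.67)² + (1.60)² + (0.75)² = 8.8427.
Posterior: Inv-Gamma(7.20 + 6/2, 6.89 + 8.8427/2) = Inv-Gamma(10.20, 11.31135).
Mode = β/(α+1) = 11.31135/11.20 = 1.0099.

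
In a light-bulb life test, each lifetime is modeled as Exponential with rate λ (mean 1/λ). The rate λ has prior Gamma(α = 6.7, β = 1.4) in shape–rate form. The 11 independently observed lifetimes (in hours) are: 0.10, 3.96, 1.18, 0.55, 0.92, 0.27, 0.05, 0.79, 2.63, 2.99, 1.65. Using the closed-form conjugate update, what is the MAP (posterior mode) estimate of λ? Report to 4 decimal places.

1.0127

With a Gamma(shape α, rate β) prior on the exponential rate λ, the posterior after n observations with total T = Σxᵢ is Gamma(α+n, β+T).
Sum of observations T = 15.09 hours; n = 11.
Posterior: Gamma(6.7+11, 1.4+15.09) = Gamma(17.7, 16.49).
Mode = (α−1)/β = 1.0127.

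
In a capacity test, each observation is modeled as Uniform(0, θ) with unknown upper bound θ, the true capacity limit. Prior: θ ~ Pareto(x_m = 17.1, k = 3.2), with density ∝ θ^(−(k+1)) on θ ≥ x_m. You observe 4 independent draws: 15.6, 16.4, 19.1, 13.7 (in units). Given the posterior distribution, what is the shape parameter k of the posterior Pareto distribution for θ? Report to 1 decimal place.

7.2

A Pareto(scale x_m, shape k) prior on the upper bound θ of Uniform(0, θ) is conjugate: posterior is Pareto(max(x_m, max xᵢ), k + n).
Sample maximum = 19.1; prior scale x_m = 17.1 → posterior scale = max = 19.1.
Posterior shape = 3.2 + 4 = 7.2.
Posterior shape k = 7.2.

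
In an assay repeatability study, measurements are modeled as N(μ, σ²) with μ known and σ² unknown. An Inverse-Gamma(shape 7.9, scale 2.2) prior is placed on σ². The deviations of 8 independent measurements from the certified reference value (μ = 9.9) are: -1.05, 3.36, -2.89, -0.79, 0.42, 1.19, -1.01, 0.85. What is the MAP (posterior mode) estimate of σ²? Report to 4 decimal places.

With known mean μ and an Inverse-Gamma(α, β) prior on σ², the Normal likelihood is conjugate: posterior is Inv-Gamma(α + n/2, β + Σ(xᵢ−μ)²/2).
Σ(xᵢ−μ)² = (-1.05)² + (3.36)² + (-2.89)² + (-0.79)² + (0.42)² + (1.19)² + (-1.01)² + (0.85)² = 24.7034.
Posterior: Inv-Gamma(7.9 + 8/2, 2.2 + 24.7034/2) = Inv-Gamma(11.90, 14.55170).
Mode = β/(α+1) = 14.55170/12.90 = 1.1280.

1.1280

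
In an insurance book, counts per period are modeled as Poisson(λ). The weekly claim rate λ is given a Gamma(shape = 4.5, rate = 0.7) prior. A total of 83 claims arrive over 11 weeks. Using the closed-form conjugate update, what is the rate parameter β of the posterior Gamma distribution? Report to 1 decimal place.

With a Gamma(shape α, rate β) prior, the Poisson likelihood is conjugate: the posterior is Gamma(α + ΣXᵢ, β + n).
Posterior: Gamma(α+S, β+n) = Gamma(4.5+83, 0.7+11) = Gamma(87.5, 11.7).
Posterior β = 11.7.

11.7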